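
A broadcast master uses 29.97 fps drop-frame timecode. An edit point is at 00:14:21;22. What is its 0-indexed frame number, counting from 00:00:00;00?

Complete 10-minute blocks: 1, each 17982 frames → 17982.
Remaining 4 whole minutes in the current block: 1800 + 3 × 1798 = 7194 frames.
Within the current minute: 21 × 30 + 22 − 2 = 650 (labels ;00/;01 skipped at this minute). Total = 17982 + 7194 + 650 = 25826.

25826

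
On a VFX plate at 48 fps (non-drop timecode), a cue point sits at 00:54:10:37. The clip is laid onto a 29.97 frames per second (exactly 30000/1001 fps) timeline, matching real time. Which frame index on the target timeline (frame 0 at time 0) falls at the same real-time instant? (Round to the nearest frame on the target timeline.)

Source frame index: (0×3600 + 54×60 + 10) × 48 + 37 = 156037.
Real time: 156037 / (48) = 156037/48 s.
Target frame: (156037/48) × (30000/1001) = 13931875/143 ≈ 97425.699 → 97426.

frame 97426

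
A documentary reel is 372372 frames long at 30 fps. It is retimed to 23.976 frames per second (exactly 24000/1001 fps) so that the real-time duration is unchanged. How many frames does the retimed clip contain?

297600 frames

Target frames = source frames × (target rate / source rate) = 372372 × (24000/1001)/(30) = 372372 × 800/1001 = 297600.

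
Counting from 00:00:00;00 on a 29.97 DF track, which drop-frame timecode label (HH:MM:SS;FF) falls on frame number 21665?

00:12:02;27

Each 10-minute DF block holds 10 × 60 × 30 − 9 × 2 = 17982 frames. 21665 ÷ 17982 → 1 full block, remainder 3683.
Within the partial block the first minute is 1800 frames and each further minute 1798, so 2 further minute boundaries passed. Total skipped labels = 18 × 1 + 2 × 2 = 22.
Non-drop label index = 21665 + 22 = 21687; at 30 labels/s that is 00:12:02:27, i.e. DF 00:12:02;27.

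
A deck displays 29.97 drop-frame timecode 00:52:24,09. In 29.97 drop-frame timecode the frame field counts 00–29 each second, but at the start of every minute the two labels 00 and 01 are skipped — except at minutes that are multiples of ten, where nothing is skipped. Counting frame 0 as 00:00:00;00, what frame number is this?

Complete 10-minute blocks: 5, each 17982 frames → 89910.
Remaining 2 whole minutes in the current block: 1800 + 1 × 1798 = 3598 frames.
Within the current minute: 24 × 30 + 9 − 2 = 727 (labels ;00/;01 skipped at this minute). Total = 89910 + 3598 + 727 = 94235.

94235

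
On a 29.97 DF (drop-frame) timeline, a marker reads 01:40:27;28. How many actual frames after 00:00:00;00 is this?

180658

Complete 10-minute blocks: 10, each 17982 frames → 179820.
Remaining 0 whole minutes in the current block: 0 frames.
Within the current minute: 27 × 30 + 28 = 838. Total = 179820 + 0 + 838 = 180658.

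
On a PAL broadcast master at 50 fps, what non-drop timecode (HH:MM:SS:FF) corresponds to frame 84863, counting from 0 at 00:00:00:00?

84863 ÷ 50 = 1697 full seconds, remainder 13 frames.
1697 s = 0 h 28 min 17 s.
Timecode: 00:28:17:13.

00:28:17:13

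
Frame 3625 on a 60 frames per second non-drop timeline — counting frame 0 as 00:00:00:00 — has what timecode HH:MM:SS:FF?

00:01:00:25

3625 ÷ 60 = 60 full seconds, remainder 25 frames.
60 s = 0 h 1 min 0 s.
Timecode: 00:01:00:25.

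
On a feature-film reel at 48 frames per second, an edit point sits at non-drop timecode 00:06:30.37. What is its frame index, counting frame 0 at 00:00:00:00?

Total seconds to the label: (0 × 3600 + 6 × 60 + 30) = 390.
Frame index = 390 × 48 + 37 = 18757.

18757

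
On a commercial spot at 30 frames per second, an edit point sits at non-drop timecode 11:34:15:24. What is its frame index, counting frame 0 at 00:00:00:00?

1249674

Total seconds to the label: (11 × 3600 + 34 × 60 + 15) = 41655.
Frame index = 41655 × 30 + 24 = 1249674.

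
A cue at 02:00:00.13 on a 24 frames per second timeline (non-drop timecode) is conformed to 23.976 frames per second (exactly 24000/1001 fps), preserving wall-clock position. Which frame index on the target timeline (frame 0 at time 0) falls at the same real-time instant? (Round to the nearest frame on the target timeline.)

frame 172640

Source frame index: (2×3600 + 0×60 + 0) × 24 + 13 = 172813.
Real time: 172813 / (24) = 172813/24 s.
Target frame: (172813/24) × (24000/1001) = 172813000/1001 ≈ 172640.360 → 172640.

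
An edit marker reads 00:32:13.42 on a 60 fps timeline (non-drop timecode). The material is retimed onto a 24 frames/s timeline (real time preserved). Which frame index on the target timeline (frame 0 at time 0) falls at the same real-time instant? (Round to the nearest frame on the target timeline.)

frame 46409

Source frame index: (0×3600 + 32×60 + 13) × 60 + 42 = 116022.
Real time: 116022 / (60) = 19337/10 s.
Target frame: (19337/10) × (24) = 232044/5 ≈ 46408.800 → 46409.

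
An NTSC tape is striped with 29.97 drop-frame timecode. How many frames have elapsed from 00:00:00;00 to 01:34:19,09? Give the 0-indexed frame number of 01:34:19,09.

169609

As if non-drop at 30 labels/s: (1 × 3600 + 34 × 60 + 19) × 30 + 9 = 169779.
Minute boundaries passed: 94; those not divisible by 10: 94 − 9 = 85; dropped labels = 2 × 85 = 170.
Actual frame index = 169779 − 170 = 169609.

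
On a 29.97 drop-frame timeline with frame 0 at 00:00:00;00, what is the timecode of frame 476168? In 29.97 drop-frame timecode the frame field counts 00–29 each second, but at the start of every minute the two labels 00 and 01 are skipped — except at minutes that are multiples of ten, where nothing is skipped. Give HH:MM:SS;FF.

04:24:48;04

Each 10-minute DF block holds 10 × 60 × 30 − 9 × 2 = 17982 frames. 476168 ÷ 17982 → 26 full blocks, remainder 8636.
Within the partial block the first minute is 1800 frames and each further minute 1798, so 4 further minute boundaries passed. Total skipped labels = 18 × 26 + 2 × 4 = 476.
Non-drop label index = 476168 + 476 = 476644; at 30 labels/s that is 04:24:48:04, i.e. DF 04:24:48;04.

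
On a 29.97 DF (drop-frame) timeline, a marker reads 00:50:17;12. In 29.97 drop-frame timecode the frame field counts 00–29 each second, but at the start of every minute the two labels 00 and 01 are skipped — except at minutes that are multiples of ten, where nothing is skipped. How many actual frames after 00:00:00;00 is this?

90432

As if non-drop at 30 labels/s: (0 × 3600 + 50 × 60 + 17) × 30 + 12 = 90522.
Minute boundaries passed: 50; those not divisible by 10: 50 − 5 = 45; dropped labels = 2 × 45 = 90.
Actual frame index = 90522 − 90 = 90432.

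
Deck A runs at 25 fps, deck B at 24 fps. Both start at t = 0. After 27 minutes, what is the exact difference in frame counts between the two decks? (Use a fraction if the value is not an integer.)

27 min = 1620 s.
A emits 25 × 1620 = 40500 frames; B emits 24 × 1620 = 38880.
Difference = 1620 frames; B is behind A.

1620 frames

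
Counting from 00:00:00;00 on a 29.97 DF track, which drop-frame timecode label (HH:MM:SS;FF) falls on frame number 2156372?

19:59:11;02

Each 10-minute DF block holds 10 × 60 × 30 − 9 × 2 = 17982 frames. 2156372 ÷ 17982 → 119 full blocks, remainder 16514.
Within the partial block the first minute is 1800 frames and each further minute 1798, so 9 further minute boundaries passed. Total skipped labels = 18 × 119 + 2 × 9 = 2160.
Non-drop label index = 2156372 + 2160 = 2158532; at 30 labels/s that is 19:59:11:02, i.e. DF 19:59:11;02.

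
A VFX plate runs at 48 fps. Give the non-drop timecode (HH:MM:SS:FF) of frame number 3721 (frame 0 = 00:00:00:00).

00:01:17:25

3721 ÷ 48 = 77 full seconds, remainder 25 frames.
77 s = 0 h 1 min 17 s.
Timecode: 00:01:17:25.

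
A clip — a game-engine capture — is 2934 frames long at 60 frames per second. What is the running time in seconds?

48.9 seconds

Running time = 2934 / (60) = 48.9 s.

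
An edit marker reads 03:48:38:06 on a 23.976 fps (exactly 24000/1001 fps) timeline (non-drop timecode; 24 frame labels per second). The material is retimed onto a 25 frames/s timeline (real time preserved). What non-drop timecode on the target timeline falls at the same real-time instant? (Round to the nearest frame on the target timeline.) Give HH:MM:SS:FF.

Source frame index: (3×3600 + 48×60 + 38) × 24 + 6 = 329238.
Real time: 329238 / (24000/1001) = 54927873/4000 s.
Target frame: (54927873/4000) × (25) = 54927873/160 ≈ 343299.206 → 343299.
At 25 labels/s: frame 343299 → 03:48:51:24.

03:48:51:24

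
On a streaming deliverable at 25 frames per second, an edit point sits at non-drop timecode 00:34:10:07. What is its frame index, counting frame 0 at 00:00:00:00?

51257

Total seconds to the label: (0 × 3600 + 34 × 60 + 10) = 2050.
Frame index = 2050 × 25 + 7 = 51257.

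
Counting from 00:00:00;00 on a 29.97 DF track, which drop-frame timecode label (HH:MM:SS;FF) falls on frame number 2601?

00:01:26;23

Ten DF minutes hold 17982 frames, so frame 2601 lies in block 0 (frames 0–17981) with 2601 frames into that block.
The block's first minute is 1800 frames and the rest 1798 each; 2601 frames reaches minute 1, so 0 × 18 + 1 × 2 = 2 labels have been skipped so far.
Adding those back, label number 2601 + 2 = 2603 at 30 labels/s is 86 s + 23 f = 0 h 1 min 26 s frame 23, i.e. 00:01:26;23.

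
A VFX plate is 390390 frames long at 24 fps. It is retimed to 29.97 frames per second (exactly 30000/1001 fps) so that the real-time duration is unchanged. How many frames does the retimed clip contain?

Target frames = source frames × (target rate / source rate) = 390390 × (30000/1001)/(24) = 390390 × 1250/1001 = 487500.

487500 frames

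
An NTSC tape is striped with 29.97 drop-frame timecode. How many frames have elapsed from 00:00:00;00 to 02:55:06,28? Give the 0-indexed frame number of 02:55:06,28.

314892

As if non-drop at 30 labels/s: (2 × 3600 + 55 × 60 + 6) × 30 + 28 = 315208.
Minute boundaries passed: 175; those not divisible by 10: 175 − 17 = 158; dropped labels = 2 × 158 = 316.
Actual frame index = 315208 − 316 = 314892.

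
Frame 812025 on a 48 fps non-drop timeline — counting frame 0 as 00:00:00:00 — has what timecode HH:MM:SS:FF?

04:41:57:09

812025 ÷ 48 = 16917 full seconds, remainder 9 frames.
16917 s = 4 h 41 min 57 s.
Timecode: 04:41:57:09.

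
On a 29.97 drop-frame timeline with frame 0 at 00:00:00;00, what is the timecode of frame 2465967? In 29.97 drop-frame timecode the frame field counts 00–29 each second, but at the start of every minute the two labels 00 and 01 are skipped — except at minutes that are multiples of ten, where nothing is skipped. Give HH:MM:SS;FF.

Ten DF minutes hold 17982 frames, so frame 2465967 lies in block 137 (frames 2463534–2481515) with 2433 frames into that block.
The block's first minute is 1800 frames and the rest 1798 each; 2433 frames reaches minute 1, so 137 × 18 + 1 × 2 = 2468 labels have been skipped so far.
Adding those back, label number 2465967 + 2468 = 2468435 at 30 labels/s is 82281 s + 5 f = 22 h 51 min 21 s frame 5, i.e. 22:51:21;05.

22:51:21;05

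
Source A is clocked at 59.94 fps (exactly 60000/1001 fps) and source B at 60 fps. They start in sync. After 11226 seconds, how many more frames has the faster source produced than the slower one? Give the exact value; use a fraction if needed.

A emits 60000/1001 × 11226 = 673560000/1001 frames; B emits 60 × 11226 = 673560.
Difference = 673560/1001 frames (≈ 672.8871); B is ahead of A.

673560/1001 frames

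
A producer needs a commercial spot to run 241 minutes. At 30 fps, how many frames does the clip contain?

433800 frames

241 min = 14460 s.
Frames = 14460 × 30 = 433800.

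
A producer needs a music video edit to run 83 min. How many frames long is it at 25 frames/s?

124500 frames

83 min = 4980 s.
Frames = 4980 × 25 = 124500.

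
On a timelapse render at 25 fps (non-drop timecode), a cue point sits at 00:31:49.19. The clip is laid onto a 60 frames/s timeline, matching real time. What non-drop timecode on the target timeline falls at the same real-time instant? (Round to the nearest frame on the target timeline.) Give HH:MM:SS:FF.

00:31:49:46

Source frame index: (0×3600 + 31×60 + 49) × 25 + 19 = 47744.
Real time: 47744 / (25) = 47744/25 s.
Target frame: (47744/25) × (60) = 572928/5 ≈ 114585.600 → 114586.
At 60 labels/s: frame 114586 → 00:31:49:46.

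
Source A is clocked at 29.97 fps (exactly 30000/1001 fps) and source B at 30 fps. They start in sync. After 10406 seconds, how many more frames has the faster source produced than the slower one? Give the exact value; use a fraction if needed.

28380/91 frames

A emits 30000/1001 × 10406 = 28380000/91 frames; B emits 30 × 10406 = 312180.
Difference = 28380/91 frames (≈ 311.8681); B is ahead of A.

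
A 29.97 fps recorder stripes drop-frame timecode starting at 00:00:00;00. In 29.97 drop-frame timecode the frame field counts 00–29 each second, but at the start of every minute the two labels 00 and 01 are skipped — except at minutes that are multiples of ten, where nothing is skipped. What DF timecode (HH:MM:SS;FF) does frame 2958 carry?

00:01:38;20

Ten DF minutes hold 17982 frames, so frame 2958 lies in block 0 (frames 0–17981) with 2958 frames into that block.
The block's first minute is 1800 frames and the rest 1798 each; 2958 frames reaches minute 1, so 0 × 18 + 1 × 2 = 2 labels have been skipped so far.
Adding those back, label number 2958 + 2 = 2960 at 30 labels/s is 98 s + 20 f = 0 h 1 min 38 s frame 20, i.e. 00:01:38;20.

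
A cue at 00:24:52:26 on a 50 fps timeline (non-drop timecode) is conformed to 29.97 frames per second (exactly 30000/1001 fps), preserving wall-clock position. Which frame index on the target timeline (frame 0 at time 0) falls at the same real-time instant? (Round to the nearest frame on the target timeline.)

Source frame index: (0×3600 + 24×60 + 52) × 50 + 26 = 74626.
Real time: 74626 / (50) = 37313/25 s.
Target frame: (37313/25) × (30000/1001) = 44775600/1001 ≈ 44730.869 → 44731.

frame 44731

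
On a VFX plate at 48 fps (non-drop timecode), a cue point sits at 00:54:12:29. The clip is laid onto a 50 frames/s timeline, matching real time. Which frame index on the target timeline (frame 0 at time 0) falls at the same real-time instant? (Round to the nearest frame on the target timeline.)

Source frame index: (0×3600 + 54×60 + 12) × 48 + 29 = 156125.
Real time: 156125 / (48) = 156125/48 s.
Target frame: (156125/48) × (50) = 3903125/24 ≈ 162630.208 → 162630.

frame 162630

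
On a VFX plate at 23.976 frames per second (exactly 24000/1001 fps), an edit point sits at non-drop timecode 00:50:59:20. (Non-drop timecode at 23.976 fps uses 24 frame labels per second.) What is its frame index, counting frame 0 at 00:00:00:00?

frame 73436

Total seconds to the label: (0 × 3600 + 50 × 60 + 59) = 3059.
Frame index = 3059 × 24 + 20 = 73436.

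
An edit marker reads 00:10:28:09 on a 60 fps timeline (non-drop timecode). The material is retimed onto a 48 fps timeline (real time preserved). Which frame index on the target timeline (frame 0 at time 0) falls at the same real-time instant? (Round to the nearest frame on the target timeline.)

Source frame index: (0×3600 + 10×60 + 28) × 60 + 9 = 37689.
Real time: 37689 / (60) = 12563/20 s.
Target frame: (12563/20) × (48) = 150756/5 ≈ 30151.200 → 30151.

frame 30151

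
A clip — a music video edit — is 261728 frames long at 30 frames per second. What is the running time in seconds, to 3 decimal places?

Running time = 261728 × 1/30 = 130864/15 s ≈ 8724.267 s.

8724.267 seconds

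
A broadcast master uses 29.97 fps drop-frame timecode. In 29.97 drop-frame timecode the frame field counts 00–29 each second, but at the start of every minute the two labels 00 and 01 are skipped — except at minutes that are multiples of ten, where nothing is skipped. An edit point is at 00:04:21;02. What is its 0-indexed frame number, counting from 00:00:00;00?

7824

Complete 10-minute blocks: 0, each 17982 frames → 0.
Remaining 4 whole minutes in the current block: 1800 + 3 × 1798 = 7194 frames.
Within the current minute: 21 × 30 + 2 − 2 = 630 (labels ;00/;01 skipped at this minute). Total = 0 + 7194 + 630 = 7824.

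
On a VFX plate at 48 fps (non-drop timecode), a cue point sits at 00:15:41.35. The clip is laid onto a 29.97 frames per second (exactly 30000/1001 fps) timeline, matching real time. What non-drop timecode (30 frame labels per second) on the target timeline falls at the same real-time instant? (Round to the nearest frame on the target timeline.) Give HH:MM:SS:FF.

00:15:40:24

Source frame index: (0×3600 + 15×60 + 41) × 48 + 35 = 45203.
Real time: 45203 / (48) = 45203/48 s.
Target frame: (45203/48) × (30000/1001) = 28251875/1001 ≈ 28223.651 → 28224.
At 30 labels/s: frame 28224 → 00:15:40:24.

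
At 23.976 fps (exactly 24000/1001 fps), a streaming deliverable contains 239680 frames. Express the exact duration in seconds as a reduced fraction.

Running time = 239680 ÷ (24000/1001) = 239680 × 1001/24000 = 749749/75 s.

749749/75 seconds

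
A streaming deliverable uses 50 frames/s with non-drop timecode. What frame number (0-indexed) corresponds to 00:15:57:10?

Total seconds to the label: (0 × 3600 + 15 × 60 + 57) = 957.
Frame index = 957 × 50 + 10 = 47860.

47860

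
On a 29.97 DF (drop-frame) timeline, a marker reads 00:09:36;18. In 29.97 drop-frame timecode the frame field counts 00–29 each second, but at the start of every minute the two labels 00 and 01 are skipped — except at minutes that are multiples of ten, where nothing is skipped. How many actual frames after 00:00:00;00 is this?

Complete 10-minute blocks: 0, each 17982 frames → 0.
Remaining 9 whole minutes in the current block: 1800 + 8 × 1798 = 16184 frames.
Within the current minute: 36 × 30 + 18 − 2 = 1096 (labels ;00/;01 skipped at this minute). Total = 0 + 16184 + 1096 = 17280.

17280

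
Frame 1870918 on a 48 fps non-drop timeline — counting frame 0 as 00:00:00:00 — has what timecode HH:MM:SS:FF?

1870918 ÷ 48 = 38977 full seconds, remainder 22 frames.
38977 s = 10 h 49 min 37 s.
Timecode: 10:49:37:22.

10:49:37:22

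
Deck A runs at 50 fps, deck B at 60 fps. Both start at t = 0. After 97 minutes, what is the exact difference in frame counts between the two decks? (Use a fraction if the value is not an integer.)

97 min = 5820 s.
A emits 50 × 5820 = 291000 frames; B emits 60 × 5820 = 349200.
Difference = 58200 frames; B is ahead of A.

58200 frames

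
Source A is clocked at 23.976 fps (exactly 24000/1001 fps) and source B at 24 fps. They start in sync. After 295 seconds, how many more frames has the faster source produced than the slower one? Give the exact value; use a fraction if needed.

7080/1001 frames

A emits 24000/1001 × 295 = 7080000/1001 frames; B emits 24 × 295 = 7080.
Difference = 7080/1001 frames (≈ 7.0729); B is ahead of A.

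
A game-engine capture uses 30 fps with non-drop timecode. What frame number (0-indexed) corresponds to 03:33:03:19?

frame 383509

Total seconds to the label: (3 × 3600 + 33 × 60 + 3) = 12783.
Frame index = 12783 × 30 + 19 = 383509.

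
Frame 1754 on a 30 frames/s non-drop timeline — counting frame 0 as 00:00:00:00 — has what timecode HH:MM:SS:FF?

1754 ÷ 30 = 58 full seconds, remainder 14 frames.
58 s = 0 h 0 min 58 s.
Timecode: 00:00:58:14.

00:00:58:14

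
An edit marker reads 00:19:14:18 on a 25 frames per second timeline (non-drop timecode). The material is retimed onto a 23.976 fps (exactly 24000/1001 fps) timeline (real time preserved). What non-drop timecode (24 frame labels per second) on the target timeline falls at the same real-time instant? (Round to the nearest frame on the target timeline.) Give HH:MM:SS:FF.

00:19:13:14

Source frame index: (0×3600 + 19×60 + 14) × 25 + 18 = 28868.
Real time: 28868 / (25) = 28868/25 s.
Target frame: (28868/25) × (24000/1001) = 3959040/143 ≈ 27685.594 → 27686.
At 24 labels/s: frame 27686 → 00:19:13:14.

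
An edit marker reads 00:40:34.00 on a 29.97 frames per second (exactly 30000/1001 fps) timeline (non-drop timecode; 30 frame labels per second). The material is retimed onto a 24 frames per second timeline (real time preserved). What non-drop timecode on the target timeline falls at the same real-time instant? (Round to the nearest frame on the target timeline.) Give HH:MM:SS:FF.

Source frame index: (0×3600 + 40×60 + 34) × 30 + 0 = 73020.
Real time: 73020 / (30000/1001) = 1218217/500 s.
Target frame: (1218217/500) × (24) = 7309302/125 ≈ 58474.416 → 58474.
At 24 labels/s: frame 58474 → 00:40:36:10.

00:40:36:10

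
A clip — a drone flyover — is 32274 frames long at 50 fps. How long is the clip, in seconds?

Running time = 32274 / (50) = 645.48 s.

645.48 seconds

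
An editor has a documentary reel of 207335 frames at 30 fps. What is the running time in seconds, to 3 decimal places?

Running time = 207335 × 1/30 = 41467/6 s ≈ 6911.167 s.

6911.167 seconds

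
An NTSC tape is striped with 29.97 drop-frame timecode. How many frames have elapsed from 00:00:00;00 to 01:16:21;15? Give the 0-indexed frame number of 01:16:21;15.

As if non-drop at 30 labels/s: (1 × 3600 + 16 × 60 + 21) × 30 + 15 = 137445.
Minute boundaries passed: 76; those not divisible by 10: 76 − 7 = 69; dropped labels = 2 × 69 = 138.
Actual frame index = 137445 − 138 = 137307.

137307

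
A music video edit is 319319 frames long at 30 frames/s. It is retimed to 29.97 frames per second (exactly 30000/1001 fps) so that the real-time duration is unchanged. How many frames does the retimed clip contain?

319000 frames

Target frames = source frames × (target rate / source rate) = 319319 × (30000/1001)/(30) = 319319 × 1000/1001 = 319000.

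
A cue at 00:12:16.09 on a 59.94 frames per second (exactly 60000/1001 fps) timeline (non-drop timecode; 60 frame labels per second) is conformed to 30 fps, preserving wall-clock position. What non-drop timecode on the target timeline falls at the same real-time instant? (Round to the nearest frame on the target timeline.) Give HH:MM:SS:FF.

00:12:16:27

Source frame index: (0×3600 + 12×60 + 16) × 60 + 9 = 44169.
Real time: 44169 / (60000/1001) = 14737723/20000 s.
Target frame: (14737723/20000) × (30) = 44213169/2000 ≈ 22106.585 → 22107.
At 30 labels/s: frame 22107 → 00:12:16:27.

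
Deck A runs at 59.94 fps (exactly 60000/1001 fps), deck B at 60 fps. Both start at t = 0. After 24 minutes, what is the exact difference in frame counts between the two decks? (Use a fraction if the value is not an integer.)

24 min = 1440 s.
A emits 60000/1001 × 1440 = 86400000/1001 frames; B emits 60 × 1440 = 86400.
Difference = 86400/1001 frames (≈ 86.3137); B is ahead of A.

86400/1001 frames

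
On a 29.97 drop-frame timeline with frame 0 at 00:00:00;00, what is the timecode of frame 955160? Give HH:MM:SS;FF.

08:51:10;16

Ten DF minutes hold 17982 frames, so frame 955160 lies in block 53 (frames 953046–971027) with 2114 frames into that block.
The block's first minute is 1800 frames and the rest 1798 each; 2114 frames reaches minute 1, so 53 × 18 + 1 × 2 = 956 labels have been skipped so far.
Adding those back, label number 955160 + 956 = 956116 at 30 labels/s is 31870 s + 16 f = 8 h 51 min 10 s frame 16, i.e. 08:51:10;16.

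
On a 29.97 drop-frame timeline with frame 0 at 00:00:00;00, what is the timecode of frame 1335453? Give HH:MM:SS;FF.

Each 10-minute DF block holds 10 × 60 × 30 − 9 × 2 = 17982 frames. 1335453 ÷ 17982 → 74 full blocks, remainder 4785.
Within the partial block the first minute is 1800 frames and each further minute 1798, so 2 further minute boundaries passed. Total skipped labels = 18 × 74 + 2 × 2 = 1336.
Non-drop label index = 1335453 + 1336 = 1336789; at 30 labels/s that is 12:22:39:19, i.e. DF 12:22:39;19.

12:22:39;19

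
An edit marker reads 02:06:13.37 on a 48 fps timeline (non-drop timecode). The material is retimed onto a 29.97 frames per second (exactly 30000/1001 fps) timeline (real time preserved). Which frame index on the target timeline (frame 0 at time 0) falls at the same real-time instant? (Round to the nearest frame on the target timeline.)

frame 226986

Source frame index: (2×3600 + 6×60 + 13) × 48 + 37 = 363541.
Real time: 363541 / (48) = 363541/48 s.
Target frame: (363541/48) × (30000/1001) = 227213125/1001 ≈ 226986.139 → 226986.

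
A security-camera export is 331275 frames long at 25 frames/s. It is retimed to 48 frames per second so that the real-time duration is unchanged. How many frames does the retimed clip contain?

Target frames = source frames × (target rate / source rate) = 331275 × (48)/(25) = 331275 × 48/25 = 636048.

636048 frames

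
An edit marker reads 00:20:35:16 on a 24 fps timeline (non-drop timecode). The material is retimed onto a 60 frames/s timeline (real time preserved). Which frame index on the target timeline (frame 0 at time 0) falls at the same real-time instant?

frame 74140

Source frame index: (0×3600 + 20×60 + 35) × 24 + 16 = 29656.
Real time: 29656 / (24) = 3707/3 s.
Target frame: (3707/3) × (60) = 74140.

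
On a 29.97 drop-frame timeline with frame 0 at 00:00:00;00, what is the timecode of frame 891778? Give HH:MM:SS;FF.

08:15:55;20

Each 10-minute DF block holds 10 × 60 × 30 − 9 × 2 = 17982 frames. 891778 ÷ 17982 → 49 full blocks, remainder 10660.
Within the partial block the first minute is 1800 frames and each further minute 1798, so 5 further minute boundaries passed. Total skipped labels = 18 × 49 + 2 × 5 = 892.
Non-drop label index = 891778 + 892 = 892670; at 30 labels/s that is 08:15:55:20, i.e. DF 08:15:55;20.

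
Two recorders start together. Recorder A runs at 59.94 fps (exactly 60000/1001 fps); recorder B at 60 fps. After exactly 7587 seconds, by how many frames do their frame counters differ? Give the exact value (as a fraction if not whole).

A emits 60000/1001 × 7587 = 455220000/1001 frames; B emits 60 × 7587 = 455220.
Difference = 455220/1001 frames (≈ 454.7652); B is ahead of A.

455220/1001 frames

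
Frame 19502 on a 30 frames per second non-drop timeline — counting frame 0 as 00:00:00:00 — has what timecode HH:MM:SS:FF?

19502 ÷ 30 = 650 full seconds, remainder 2 frames.
650 s = 0 h 10 min 50 s.
Timecode: 00:10:50:02.

00:10:50:02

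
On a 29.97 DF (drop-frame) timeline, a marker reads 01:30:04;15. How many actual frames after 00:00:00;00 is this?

Complete 10-minute blocks: 9, each 17982 frames → 161838.
Remaining 0 whole minutes in the current block: 0 frames.
Within the current minute: 4 × 30 + 15 = 135. Total = 161838 + 0 + 135 = 161973.

161973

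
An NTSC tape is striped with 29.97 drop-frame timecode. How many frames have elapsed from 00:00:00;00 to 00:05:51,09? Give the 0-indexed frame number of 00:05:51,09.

Complete 10-minute blocks: 0, each 17982 frames → 0.
Remaining 5 whole minutes in the current block: 1800 + 4 × 1798 = 8992 frames.
Within the current minute: 51 × 30 + 9 − 2 = 1537 (labels ;00/;01 skipped at this minute). Total = 0 + 8992 + 1537 = 10529.

10529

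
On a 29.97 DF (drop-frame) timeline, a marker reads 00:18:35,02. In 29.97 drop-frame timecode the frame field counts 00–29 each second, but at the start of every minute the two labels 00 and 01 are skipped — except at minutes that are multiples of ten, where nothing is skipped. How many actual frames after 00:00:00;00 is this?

33418

Complete 10-minute blocks: 1, each 17982 frames → 17982.
Remaining 8 whole minutes in the current block: 1800 + 7 × 1798 = 14386 frames.
Within the current minute: 35 × 30 + 2 − 2 = 1050 (labels ;00/;01 skipped at this minute). Total = 17982 + 14386 + 1050 = 33418.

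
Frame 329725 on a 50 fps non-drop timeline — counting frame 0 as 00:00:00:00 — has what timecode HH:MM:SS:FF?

01:49:54:25

329725 ÷ 50 = 6594 full seconds, remainder 25 frames.
6594 s = 1 h 49 min 54 s.
Timecode: 01:49:54:25.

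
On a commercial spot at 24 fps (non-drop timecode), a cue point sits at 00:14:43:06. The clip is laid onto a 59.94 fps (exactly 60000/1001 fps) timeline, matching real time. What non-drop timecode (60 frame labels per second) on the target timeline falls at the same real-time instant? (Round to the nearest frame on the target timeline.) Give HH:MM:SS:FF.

00:14:42:22

Source frame index: (0×3600 + 14×60 + 43) × 24 + 6 = 21198.
Real time: 21198 / (24) = 3533/4 s.
Target frame: (3533/4) × (60000/1001) = 52995000/1001 ≈ 52942.058 → 52942.
At 60 labels/s: frame 52942 → 00:14:42:22.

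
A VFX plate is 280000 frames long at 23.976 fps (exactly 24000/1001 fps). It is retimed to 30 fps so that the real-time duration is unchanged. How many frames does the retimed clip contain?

Target frames = source frames × (target rate / source rate) = 280000 × (30)/(24000/1001) = 280000 × 1001/800 = 350350.

350350 frames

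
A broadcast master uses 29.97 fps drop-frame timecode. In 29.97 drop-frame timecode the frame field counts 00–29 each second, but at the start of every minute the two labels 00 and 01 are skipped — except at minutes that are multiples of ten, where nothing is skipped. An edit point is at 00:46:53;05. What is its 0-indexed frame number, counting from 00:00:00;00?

As if non-drop at 30 labels/s: (0 × 3600 + 46 × 60 + 53) × 30 + 5 = 84395.
Minute boundaries passed: 46; those not divisible by 10: 46 − 4 = 42; dropped labels = 2 × 42 = 84.
Actual frame index = 84395 − 84 = 84311.

84311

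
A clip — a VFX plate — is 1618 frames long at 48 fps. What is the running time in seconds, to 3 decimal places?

Running time = 1618 × 1/48 = 809/24 s ≈ 33.708 s.

33.708 seconds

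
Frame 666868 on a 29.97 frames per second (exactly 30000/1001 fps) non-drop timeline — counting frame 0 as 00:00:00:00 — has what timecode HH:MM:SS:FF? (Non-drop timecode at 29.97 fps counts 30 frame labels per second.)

06:10:28:28

666868 ÷ 30 = 22228 full seconds, remainder 28 frames.
22228 s = 6 h 10 min 28 s.
Timecode: 06:10:28:28.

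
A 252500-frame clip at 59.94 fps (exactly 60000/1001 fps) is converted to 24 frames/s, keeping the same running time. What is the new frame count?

Target frames = source frames × (target rate / source rate) = 252500 × (24)/(60000/1001) = 252500 × 1001/2500 = 101101.

101101 frames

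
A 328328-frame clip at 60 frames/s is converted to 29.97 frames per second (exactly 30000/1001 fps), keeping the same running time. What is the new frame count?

Target frames = source frames × (target rate / source rate) = 328328 × (30000/1001)/(60) = 328328 × 500/1001 = 164000.

164000 frames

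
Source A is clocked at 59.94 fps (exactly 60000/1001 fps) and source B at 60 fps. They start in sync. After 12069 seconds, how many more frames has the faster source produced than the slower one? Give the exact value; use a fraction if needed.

724140/1001 frames

A emits 60000/1001 × 12069 = 724140000/1001 frames; B emits 60 × 12069 = 724140.
Difference = 724140/1001 frames (≈ 723.4166); B is ahead of A.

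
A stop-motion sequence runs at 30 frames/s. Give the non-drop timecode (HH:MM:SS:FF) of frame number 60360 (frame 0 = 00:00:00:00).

60360 ÷ 30 = 2012 full seconds, remainder 0 frames.
2012 s = 0 h 33 min 32 s.
Timecode: 00:33:32:00.

00:33:32:00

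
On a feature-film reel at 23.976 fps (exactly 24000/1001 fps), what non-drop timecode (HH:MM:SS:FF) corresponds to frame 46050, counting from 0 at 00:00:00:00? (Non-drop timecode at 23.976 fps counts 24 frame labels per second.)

00:31:58:18

46050 ÷ 24 = 1918 full seconds, remainder 18 frames.
1918 s = 0 h 31 min 58 s.
Timecode: 00:31:58:18.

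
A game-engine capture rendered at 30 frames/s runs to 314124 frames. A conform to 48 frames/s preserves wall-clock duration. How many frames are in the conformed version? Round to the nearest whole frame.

502598 frames

Frames at target rate = 314124 × (48) / (30) = 2512992/5 ≈ 502598.400.
Nearest whole frame: 502598.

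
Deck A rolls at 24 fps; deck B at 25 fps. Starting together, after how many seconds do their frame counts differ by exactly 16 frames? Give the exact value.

The gap grows by |25 − 24| = 1 frame per second.
Time for a 16-frame gap: 16 ÷ (1) = 16 s.

16 seconds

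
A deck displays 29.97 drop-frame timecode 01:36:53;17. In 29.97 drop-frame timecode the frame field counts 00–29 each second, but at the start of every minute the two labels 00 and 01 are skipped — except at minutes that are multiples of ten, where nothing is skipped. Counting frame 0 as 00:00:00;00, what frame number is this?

174233

Complete 10-minute blocks: 9, each 17982 frames → 161838.
Remaining 6 whole minutes in the current block: 1800 + 5 × 1798 = 10790 frames.
Within the current minute: 53 × 30 + 17 − 2 = 1605 (labels ;00/;01 skipped at this minute). Total = 161838 + 10790 + 1605 = 174233.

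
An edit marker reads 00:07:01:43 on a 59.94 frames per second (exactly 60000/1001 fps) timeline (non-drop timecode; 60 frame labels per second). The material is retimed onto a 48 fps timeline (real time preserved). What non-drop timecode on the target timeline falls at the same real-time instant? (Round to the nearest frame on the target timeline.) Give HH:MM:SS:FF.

00:07:02:07

Source frame index: (0×3600 + 7×60 + 1) × 60 + 43 = 25303.
Real time: 25303 / (60000/1001) = 25328303/60000 s.
Target frame: (25328303/60000) × (48) = 25328303/1250 ≈ 20262.642 → 20263.
At 48 labels/s: frame 20263 → 00:07:02:07.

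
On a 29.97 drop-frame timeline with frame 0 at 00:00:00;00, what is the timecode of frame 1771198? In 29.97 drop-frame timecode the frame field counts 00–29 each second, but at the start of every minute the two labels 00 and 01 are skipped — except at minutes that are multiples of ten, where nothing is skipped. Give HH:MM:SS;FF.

16:24:59;00

Each 10-minute DF block holds 10 × 60 × 30 − 9 × 2 = 17982 frames. 1771198 ÷ 17982 → 98 full blocks, remainder 8962.
Within the partial block the first minute is 1800 frames and each further minute 1798, so 4 further minute boundaries passed. Total skipped labels = 18 × 98 + 2 × 4 = 1772.
Non-drop label index = 1771198 + 1772 = 1772970; at 30 labels/s that is 16:24:59:00, i.e. DF 16:24:59;00.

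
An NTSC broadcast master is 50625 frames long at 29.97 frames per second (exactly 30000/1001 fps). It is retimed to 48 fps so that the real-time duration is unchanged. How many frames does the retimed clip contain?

81081 frames

Target frames = source frames × (target rate / source rate) = 50625 × (48)/(30000/1001) = 50625 × 1001/625 = 81081.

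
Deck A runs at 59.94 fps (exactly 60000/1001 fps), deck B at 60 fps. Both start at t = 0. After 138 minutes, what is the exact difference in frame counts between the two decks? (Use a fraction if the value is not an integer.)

496800/1001 frames

138 min = 8280 s.
A emits 60000/1001 × 8280 = 496800000/1001 frames; B emits 60 × 8280 = 496800.
Difference = 496800/1001 frames (≈ 496.3037); B is ahead of A.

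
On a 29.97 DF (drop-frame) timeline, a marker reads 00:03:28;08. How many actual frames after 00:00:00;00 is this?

Complete 10-minute blocks: 0, each 17982 frames → 0.
Remaining 3 whole minutes in the current block: 1800 + 2 × 1798 = 5396 frames.
Within the current minute: 28 × 30 + 8 − 2 = 846 (labels ;00/;01 skipped at this minute). Total = 0 + 5396 + 846 = 6242.

6242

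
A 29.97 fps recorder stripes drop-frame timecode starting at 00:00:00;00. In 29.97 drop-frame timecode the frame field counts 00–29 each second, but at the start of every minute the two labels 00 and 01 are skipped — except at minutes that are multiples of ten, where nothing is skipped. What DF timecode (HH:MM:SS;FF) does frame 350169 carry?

03:14:43;29

Ten DF minutes hold 17982 frames, so frame 350169 lies in block 19 (frames 341658–359639) with 8511 frames into that block.
The block's first minute is 1800 frames and the rest 1798 each; 8511 frames reaches minute 4, so 19 × 18 + 4 × 2 = 350 labels have been skipped so far.
Adding those back, label number 350169 + 350 = 350519 at 30 labels/s is 11683 s + 29 f = 3 h 14 min 43 s frame 29, i.e. 03:14:43;29.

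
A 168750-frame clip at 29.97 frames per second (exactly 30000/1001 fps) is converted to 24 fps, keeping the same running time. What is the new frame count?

Target frames = source frames × (target rate / source rate) = 168750 × (24)/(30000/1001) = 168750 × 1001/1250 = 135135.

135135 frames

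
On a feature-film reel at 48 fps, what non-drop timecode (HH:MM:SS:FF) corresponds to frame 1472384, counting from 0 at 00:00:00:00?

08:31:14:32

1472384 ÷ 48 = 30674 full seconds, remainder 32 frames.
30674 s = 8 h 31 min 14 s.
Timecode: 08:31:14:32.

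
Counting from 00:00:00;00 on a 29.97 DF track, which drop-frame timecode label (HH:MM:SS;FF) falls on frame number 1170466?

Ten DF minutes hold 17982 frames, so frame 1170466 lies in block 65 (frames 1168830–1186811) with 1636 frames into that block.
The block's first minute is 1800 frames and the rest 1798 each; 1636 frames reaches minute 0, so 65 × 18 + 0 × 2 = 1170 labels have been skipped so far.
Adding those back, label number 1170466 + 1170 = 1171636 at 30 labels/s is 39054 s + 16 f = 10 h 50 min 54 s frame 16, i.e. 10:50:54;16.

10:50:54;16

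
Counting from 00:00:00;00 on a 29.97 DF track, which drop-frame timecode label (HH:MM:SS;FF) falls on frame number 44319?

Ten DF minutes hold 17982 frames, so frame 44319 lies in block 2 (frames 35964–53945) with 8355 frames into that block.
The block's first minute is 1800 frames and the rest 1798 each; 8355 frames reaches minute 4, so 2 × 18 + 4 × 2 = 44 labels have been skipped so far.
Adding those back, label number 44319 + 44 = 44363 at 30 labels/s is 1478 s + 23 f = 0 h 24 min 38 s frame 23, i.e. 00:24:38;23.

00:24:38;23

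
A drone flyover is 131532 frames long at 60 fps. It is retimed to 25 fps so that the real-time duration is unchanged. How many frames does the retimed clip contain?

Target frames = source frames × (target rate / source rate) = 131532 × (25)/(60) = 131532 × 5/12 = 54805.

54805 frames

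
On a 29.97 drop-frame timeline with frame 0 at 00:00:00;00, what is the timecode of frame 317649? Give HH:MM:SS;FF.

02:56:38;27

Each 10-minute DF block holds 10 × 60 × 30 − 9 × 2 = 17982 frames. 317649 ÷ 17982 → 17 full blocks, remainder 11955.
Within the partial block the first minute is 1800 frames and each further minute 1798, so 6 further minute boundaries passed. Total skipped labels = 18 × 17 + 2 × 6 = 318.
Non-drop label index = 317649 + 318 = 317967; at 30 labels/s that is 02:56:38:27, i.e. DF 02:56:38;27.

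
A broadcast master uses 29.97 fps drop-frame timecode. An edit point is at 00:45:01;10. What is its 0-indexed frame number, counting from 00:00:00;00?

80958

As if non-drop at 30 labels/s: (0 × 3600 + 45 × 60 + 1) × 30 + 10 = 81040.
Minute boundaries passed: 45; those not divisible by 10: 45 − 4 = 41; dropped labels = 2 × 41 = 82.
Actual frame index = 81040 − 82 = 80958.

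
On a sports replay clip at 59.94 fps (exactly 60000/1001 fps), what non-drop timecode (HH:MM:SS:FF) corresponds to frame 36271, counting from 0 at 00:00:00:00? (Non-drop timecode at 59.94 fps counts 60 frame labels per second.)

36271 ÷ 60 = 604 full seconds, remainder 31 frames.
604 s = 0 h 10 min 4 s.
Timecode: 00:10:04:31.

00:10:04:31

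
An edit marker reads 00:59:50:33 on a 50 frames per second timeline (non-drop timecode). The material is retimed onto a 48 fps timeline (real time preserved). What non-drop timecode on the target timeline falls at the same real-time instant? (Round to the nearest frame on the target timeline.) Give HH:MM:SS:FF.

00:59:50:32

Source frame index: (0×3600 + 59×60 + 50) × 50 + 33 = 179533.
Real time: 179533 / (50) = 179533/50 s.
Target frame: (179533/50) × (48) = 4308792/25 ≈ 172351.680 → 172352.
At 48 labels/s: frame 172352 → 00:59:50:32.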